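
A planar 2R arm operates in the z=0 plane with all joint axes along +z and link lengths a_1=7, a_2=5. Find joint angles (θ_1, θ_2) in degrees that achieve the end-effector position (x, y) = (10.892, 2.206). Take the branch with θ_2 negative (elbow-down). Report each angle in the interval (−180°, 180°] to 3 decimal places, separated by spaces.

29.998 -44.995

cos θ_2 = (123.5021−7²−5²)/(2·7·5) = 0.7072; θ_2 = -44.9946° (elbow-down)
β = atan2(2.2060,10.8920) = 11.4495°; ψ = atan2(-3.5352,10.5359) = -18.5487°
θ_1 = β − ψ = 29.9981°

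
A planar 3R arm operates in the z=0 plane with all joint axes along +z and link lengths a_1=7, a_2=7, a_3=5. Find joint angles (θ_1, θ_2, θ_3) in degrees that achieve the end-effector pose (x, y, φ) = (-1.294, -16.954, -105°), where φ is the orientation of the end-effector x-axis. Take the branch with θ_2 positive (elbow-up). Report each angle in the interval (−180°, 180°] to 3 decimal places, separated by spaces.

wrist centre = target − a_3·(cos φ, sin φ) = (0.0001, -12.1244)
cos θ_2 = (147.0004−7²−7²)/(2·7·7) = 0.5000; θ_2 = 59.9998° (elbow-up)
β = atan2(-12.1244,0.0001) = -89.9995°; ψ = atan2(6.0622,10.5000) = 29.9999°
θ_1 = β − ψ = -119.9994°
θ_3 = φ − θ_1 − θ_2 = -45.0003° (wrapped to (-180°,180°])

-119.999 60.000 -45.000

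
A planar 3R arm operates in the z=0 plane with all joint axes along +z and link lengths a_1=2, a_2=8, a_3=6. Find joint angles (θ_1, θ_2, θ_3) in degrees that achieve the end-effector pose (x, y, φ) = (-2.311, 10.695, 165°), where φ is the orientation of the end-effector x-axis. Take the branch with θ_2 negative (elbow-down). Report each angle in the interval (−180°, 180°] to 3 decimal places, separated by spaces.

93.248 -29.975 101.727

wrist centre = target − a_3·(cos φ, sin φ) = (3.4846, 9.1421)
cos θ_2 = (95.7199−2²−8²)/(2·2·8) = 0.8662; θ_2 = -29.9748° (elbow-down)
β = atan2(9.1421,3.4846) = 69.1354°; ψ = atan2(-3.9969,8.9300) = -24.1127°
θ_1 = β − ψ = 93.2481°
θ_3 = φ − θ_1 − θ_2 = 101.7266° (wrapped to (-180°,180°])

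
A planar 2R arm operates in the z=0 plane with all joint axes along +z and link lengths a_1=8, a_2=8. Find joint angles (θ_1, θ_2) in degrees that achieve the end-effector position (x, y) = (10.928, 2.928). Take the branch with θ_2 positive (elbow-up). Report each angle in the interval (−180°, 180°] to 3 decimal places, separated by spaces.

-30.002 90.003

cos θ_2 = (127.9944−8²−8²)/(2·8·8) = -0.0000; θ_2 = 90.0025° (elbow-up)
β = atan2(2.9280,10.9280) = 14.9993°; ψ = atan2(8.0000,7.9996) = 45.0013°
θ_1 = β − ψ = -30.0020°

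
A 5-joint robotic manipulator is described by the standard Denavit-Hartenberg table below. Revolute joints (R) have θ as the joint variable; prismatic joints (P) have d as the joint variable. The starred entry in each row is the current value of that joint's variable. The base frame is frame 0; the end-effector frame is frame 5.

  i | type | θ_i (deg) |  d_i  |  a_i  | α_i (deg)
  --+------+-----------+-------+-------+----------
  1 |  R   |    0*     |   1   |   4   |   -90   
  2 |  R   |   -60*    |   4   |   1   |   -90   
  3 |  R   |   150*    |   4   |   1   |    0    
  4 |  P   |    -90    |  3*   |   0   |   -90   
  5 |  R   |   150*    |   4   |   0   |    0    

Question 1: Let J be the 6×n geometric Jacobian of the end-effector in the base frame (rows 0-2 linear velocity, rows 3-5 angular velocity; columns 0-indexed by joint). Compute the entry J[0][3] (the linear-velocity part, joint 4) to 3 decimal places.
prismatic axis z_3 = (0.8660,0.0000,-0.5000)
J_v[:, 3] = z_3; J_ω[:, 3] = (0,0,0)
entry J[0][3] = 0.8660

0.866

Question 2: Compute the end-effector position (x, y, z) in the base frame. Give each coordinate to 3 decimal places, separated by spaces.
after link 1: o_1 = (4.0000, 0.0000, 1.0000)
after link 2: o_2 = (4.5000, 4.0000, 1.8660)
after link 3: o_3 = (7.5311, 3.5000, -0.8840)
after link 4: o_4 = (10.1292, 3.5000, -2.3840)
after link 5: o_5 = (8.3971, 1.5000, -5.3840)

8.397 1.500 -5.384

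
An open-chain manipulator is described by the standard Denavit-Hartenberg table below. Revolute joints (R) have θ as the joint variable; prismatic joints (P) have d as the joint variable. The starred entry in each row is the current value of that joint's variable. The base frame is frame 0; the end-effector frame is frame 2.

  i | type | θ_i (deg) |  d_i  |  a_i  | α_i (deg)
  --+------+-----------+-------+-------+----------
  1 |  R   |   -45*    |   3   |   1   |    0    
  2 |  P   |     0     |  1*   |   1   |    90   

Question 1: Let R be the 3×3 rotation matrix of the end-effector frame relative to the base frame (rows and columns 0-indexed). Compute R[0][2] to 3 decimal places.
End-effector z-axis (col 2 of R) = (-0.7071,-0.7071,0.0000)
R[0][2] = -0.7071

-0.707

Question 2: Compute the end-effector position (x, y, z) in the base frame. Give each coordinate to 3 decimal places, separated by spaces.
1.414 -1.414 4.000

after link 1: o_1 = (0.7071, -0.7071, 3.0000)
after link 2: o_2 = (1.4142, -1.4142, 4.0000)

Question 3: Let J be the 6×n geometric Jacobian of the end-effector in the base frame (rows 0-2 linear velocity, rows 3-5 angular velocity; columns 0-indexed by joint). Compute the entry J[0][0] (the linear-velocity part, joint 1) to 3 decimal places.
1.414

axis z_0 = ẑ; lever o_n−o_0 = (1.4142,-1.4142,4.0000)
cross product → J_v[:, 0] = (1.4142,1.4142,-0.0000)
J_ω[:, 0] = z_0
entry J[0][0] = 1.4142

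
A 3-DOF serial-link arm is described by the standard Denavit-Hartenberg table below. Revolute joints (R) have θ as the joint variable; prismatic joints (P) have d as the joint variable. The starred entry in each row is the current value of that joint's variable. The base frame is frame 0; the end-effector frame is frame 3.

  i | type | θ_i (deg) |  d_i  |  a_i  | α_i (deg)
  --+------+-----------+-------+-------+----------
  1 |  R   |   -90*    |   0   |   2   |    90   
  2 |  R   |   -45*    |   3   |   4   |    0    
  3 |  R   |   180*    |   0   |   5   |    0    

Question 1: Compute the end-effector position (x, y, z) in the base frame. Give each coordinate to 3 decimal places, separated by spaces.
after link 1: o_1 = (0.0000, -2.0000, 0.0000)
after link 2: o_2 = (-3.0000, -4.8284, -2.8284)
after link 3: o_3 = (-3.0000, -1.2929, 0.7071)

-3.000 -1.293 0.707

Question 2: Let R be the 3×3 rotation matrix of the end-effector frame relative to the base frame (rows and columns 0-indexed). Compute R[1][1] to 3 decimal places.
0.707

End-effector y-axis (col 1 of R) = (-0.0000,0.7071,-0.7071)
R[1][1] = 0.7071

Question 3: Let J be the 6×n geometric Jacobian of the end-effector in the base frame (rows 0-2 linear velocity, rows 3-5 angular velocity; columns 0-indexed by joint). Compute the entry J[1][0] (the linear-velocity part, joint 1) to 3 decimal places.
axis z_0 = ẑ; lever o_n−o_0 = (-3.0000,-1.2929,0.7071)
cross product → J_v[:, 0] = (1.2929,-3.0000,0.0000)
J_ω[:, 0] = z_0
entry J[1][0] = -3.0000

-3.000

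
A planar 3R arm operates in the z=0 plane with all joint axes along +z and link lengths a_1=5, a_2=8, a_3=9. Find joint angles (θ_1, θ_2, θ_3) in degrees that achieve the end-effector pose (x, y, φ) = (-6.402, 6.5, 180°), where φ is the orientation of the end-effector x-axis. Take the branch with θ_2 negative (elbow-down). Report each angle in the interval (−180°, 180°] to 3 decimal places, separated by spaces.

wrist centre = target − a_3·(cos φ, sin φ) = (2.5980, 6.5000)
cos θ_2 = (48.9996−5²−8²)/(2·5·8) = -0.5000; θ_2 = -120.0003° (elbow-down)
β = atan2(6.5000,2.5980) = 68.2138°; ψ = atan2(-6.9282,1.0000) = -81.7871°
θ_1 = β − ψ = 150.0009°
θ_3 = φ − θ_1 − θ_2 = 149.9995° (wrapped to (-180°,180°])

150.001 -120.000 149.999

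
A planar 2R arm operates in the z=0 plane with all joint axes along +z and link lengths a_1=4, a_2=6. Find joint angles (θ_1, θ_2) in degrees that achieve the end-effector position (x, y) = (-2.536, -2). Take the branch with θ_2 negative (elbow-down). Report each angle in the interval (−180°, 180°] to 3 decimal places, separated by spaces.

cos θ_2 = (10.4313−4²−6²)/(2·4·6) = -0.8660; θ_2 = -149.9988° (elbow-down)
β = atan2(-2.0000,-2.5360) = -141.7392°; ψ = atan2(-3.0001,-1.1961) = -111.7362°
θ_1 = β − ψ = -30.0029°

-30.003 -149.999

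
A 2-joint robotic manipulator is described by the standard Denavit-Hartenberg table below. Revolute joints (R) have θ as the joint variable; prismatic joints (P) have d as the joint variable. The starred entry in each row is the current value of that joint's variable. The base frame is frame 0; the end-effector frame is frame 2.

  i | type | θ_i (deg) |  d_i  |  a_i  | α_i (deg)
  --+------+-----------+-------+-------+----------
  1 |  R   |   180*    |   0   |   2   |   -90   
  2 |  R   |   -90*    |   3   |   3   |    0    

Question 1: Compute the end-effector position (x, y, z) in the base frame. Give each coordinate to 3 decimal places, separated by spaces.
-2.000 -3.000 3.000

after link 1: o_1 = (-2.0000, 0.0000, 0.0000)
after link 2: o_2 = (-2.0000, -3.0000, 3.0000)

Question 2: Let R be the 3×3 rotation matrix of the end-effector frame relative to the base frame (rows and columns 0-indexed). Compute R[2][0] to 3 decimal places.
End-effector x-axis (col 0 of R) = (-0.0000,0.0000,1.0000)
R[2][0] = 1.0000

1.000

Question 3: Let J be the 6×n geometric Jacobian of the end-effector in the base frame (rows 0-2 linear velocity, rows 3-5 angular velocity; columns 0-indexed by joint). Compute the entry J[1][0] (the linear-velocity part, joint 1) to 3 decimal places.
-2.000

axis z_0 = ẑ; lever o_n−o_0 = (-2.0000,-3.0000,3.0000)
cross product → J_v[:, 0] = (3.0000,-2.0000,0.0000)
J_ω[:, 0] = z_0
entry J[1][0] = -2.0000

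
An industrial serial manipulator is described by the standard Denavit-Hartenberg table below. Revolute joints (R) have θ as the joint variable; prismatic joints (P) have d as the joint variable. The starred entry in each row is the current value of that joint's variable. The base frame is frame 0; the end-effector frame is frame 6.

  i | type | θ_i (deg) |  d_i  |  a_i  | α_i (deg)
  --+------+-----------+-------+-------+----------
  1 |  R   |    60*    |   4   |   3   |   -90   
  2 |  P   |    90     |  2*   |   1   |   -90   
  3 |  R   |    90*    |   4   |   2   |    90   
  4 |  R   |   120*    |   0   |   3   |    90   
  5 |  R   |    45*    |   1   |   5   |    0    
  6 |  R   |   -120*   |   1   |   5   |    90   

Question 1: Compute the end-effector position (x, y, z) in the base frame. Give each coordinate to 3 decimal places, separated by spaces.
-6.281 -6.513 4.294

after link 1: o_1 = (1.5000, 2.5981, 4.0000)
after link 2: o_2 = (-0.2321, 3.5981, 3.0000)
after link 3: o_3 = (-0.5000, -0.8660, 3.0000)
after link 4: o_4 = (-3.0981, -2.3660, 3.0000)
after link 5: o_5 = (-5.6599, -4.9998, -0.5355)
after link 6: o_6 = (-6.2807, -6.5129, 4.2941)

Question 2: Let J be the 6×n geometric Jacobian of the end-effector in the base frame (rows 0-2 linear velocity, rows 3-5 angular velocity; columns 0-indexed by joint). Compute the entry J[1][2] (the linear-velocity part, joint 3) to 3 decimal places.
axis z_2 = (-0.5000,-0.8660,-0.0000); lever o_n−o_2 = (-6.0486,-10.1110,1.2941)
cross product → J_v[:, 2] = (-1.1207,0.6470,-0.1828)
J_ω[:, 2] = z_2
entry J[1][2] = 0.6470

0.647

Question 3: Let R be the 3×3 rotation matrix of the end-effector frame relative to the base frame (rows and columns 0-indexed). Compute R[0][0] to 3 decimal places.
-0.224

End-effector x-axis (col 0 of R) = (-0.2241,-0.1294,0.9659)
R[0][0] = -0.2241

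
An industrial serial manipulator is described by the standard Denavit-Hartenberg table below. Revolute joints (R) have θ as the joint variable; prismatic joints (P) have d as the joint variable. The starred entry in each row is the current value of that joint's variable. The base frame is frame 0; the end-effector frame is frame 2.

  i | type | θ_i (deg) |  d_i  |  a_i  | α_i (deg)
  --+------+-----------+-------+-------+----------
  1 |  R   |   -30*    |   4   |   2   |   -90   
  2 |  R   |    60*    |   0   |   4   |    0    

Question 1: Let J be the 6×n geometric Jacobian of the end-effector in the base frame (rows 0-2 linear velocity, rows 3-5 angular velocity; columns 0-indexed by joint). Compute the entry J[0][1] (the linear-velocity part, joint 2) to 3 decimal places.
-3.000

axis z_1 = (0.5000,0.8660,0.0000); lever o_n−o_1 = (1.7321,-1.0000,-3.4641)
cross product → J_v[:, 1] = (-3.0000,1.7321,-2.0000)
J_ω[:, 1] = z_1
entry J[0][1] = -3.0000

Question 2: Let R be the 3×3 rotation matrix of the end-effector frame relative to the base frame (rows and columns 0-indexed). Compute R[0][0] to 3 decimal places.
End-effector x-axis (col 0 of R) = (0.4330,-0.2500,-0.8660)
R[0][0] = 0.4330

0.433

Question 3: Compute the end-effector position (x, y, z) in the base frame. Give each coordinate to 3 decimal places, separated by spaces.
after link 1: o_1 = (1.7321, -1.0000, 4.0000)
after link 2: o_2 = (3.4641, -2.0000, 0.5359)

3.464 -2.000 0.536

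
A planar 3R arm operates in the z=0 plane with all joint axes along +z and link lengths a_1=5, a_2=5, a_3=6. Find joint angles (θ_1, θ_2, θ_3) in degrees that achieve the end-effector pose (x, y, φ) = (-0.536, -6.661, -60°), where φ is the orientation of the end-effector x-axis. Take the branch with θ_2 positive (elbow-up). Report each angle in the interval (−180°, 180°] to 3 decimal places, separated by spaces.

wrist centre = target − a_3·(cos φ, sin φ) = (-3.5360, -1.4648)
cos θ_2 = (14.6491−5²−5²)/(2·5·5) = -0.7070; θ_2 = 134.9928° (elbow-up)
β = atan2(-1.4648,-3.5360) = -157.4974°; ψ = atan2(3.5360,1.4649) = 67.4964°
θ_1 = β − ψ = -224.9938°
θ_3 = φ − θ_1 − θ_2 = 30.0010° (wrapped to (-180°,180°])

135.006 134.993 30.001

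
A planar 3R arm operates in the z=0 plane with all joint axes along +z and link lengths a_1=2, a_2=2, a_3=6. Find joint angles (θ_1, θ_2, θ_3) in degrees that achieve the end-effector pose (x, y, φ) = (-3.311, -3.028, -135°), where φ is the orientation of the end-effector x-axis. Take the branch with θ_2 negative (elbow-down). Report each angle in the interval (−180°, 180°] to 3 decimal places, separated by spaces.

wrist centre = target − a_3·(cos φ, sin φ) = (0.9316, 1.2146)
cos θ_2 = (2.3433−2²−2²)/(2·2·2) = -0.7071; θ_2 = -134.9984° (elbow-down)
β = atan2(1.2146,0.9316) = 52.5115°; ψ = atan2(-1.4143,0.5858) = -67.4992°
θ_1 = β − ψ = 120.0106°
θ_3 = φ − θ_1 − θ_2 = -120.0123° (wrapped to (-180°,180°])

120.011 -134.998 -120.012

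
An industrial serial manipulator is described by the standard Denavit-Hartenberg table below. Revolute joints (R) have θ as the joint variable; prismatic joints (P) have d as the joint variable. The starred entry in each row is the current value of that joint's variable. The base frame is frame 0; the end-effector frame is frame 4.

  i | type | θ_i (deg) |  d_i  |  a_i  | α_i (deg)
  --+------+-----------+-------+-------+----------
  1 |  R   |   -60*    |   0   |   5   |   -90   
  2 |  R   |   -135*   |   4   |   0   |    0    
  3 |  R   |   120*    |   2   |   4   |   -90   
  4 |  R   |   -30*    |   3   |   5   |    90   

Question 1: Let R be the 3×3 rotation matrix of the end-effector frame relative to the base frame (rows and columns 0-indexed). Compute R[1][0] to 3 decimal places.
-0.474

End-effector x-axis (col 0 of R) = (0.8513,-0.4744,0.2241)
R[1][0] = -0.4744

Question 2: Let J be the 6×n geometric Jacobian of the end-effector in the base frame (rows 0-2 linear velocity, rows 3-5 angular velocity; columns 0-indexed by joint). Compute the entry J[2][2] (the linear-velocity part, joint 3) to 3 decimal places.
-8.823

axis z_2 = (0.8660,0.5000,0.0000); lever o_n−o_2 = (8.3085,-5.3907,-0.7418)
cross product → J_v[:, 2] = (-0.3709,0.6424,-8.8227)
J_ω[:, 2] = z_2
entry J[2][2] = -8.8227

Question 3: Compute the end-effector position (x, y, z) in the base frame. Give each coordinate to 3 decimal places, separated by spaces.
14.273 -7.721 -0.742

after link 1: o_1 = (2.5000, -4.3301, 0.0000)
after link 2: o_2 = (5.9641, -2.3301, 0.0000)
after link 3: o_3 = (9.6280, -4.6762, 1.0353)
after link 4: o_4 = (14.2726, -7.7208, -0.7418)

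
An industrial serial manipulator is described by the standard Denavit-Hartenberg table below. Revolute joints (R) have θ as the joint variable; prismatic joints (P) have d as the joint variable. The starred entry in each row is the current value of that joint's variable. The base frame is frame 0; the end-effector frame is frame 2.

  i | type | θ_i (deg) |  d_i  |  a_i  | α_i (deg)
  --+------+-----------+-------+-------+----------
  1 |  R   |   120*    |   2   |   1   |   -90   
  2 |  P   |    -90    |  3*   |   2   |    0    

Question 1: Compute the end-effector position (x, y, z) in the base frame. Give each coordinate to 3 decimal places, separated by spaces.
after link 1: o_1 = (-0.5000, 0.8660, 2.0000)
after link 2: o_2 = (-3.0981, -0.6340, 4.0000)

-3.098 -0.634 4.000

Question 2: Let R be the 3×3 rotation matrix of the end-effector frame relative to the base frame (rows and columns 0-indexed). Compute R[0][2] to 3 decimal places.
End-effector z-axis (col 2 of R) = (-0.8660,-0.5000,0.0000)
R[0][2] = -0.8660

-0.866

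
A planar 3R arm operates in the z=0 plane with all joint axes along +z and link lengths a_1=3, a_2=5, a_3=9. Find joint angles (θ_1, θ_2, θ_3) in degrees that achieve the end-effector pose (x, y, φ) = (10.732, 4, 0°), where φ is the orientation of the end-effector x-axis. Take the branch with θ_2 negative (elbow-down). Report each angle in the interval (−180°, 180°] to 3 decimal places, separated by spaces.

wrist centre = target − a_3·(cos φ, sin φ) = (1.7320, 4.0000)
cos θ_2 = (18.9998−3²−5²)/(2·3·5) = -0.5000; θ_2 = -120.0004° (elbow-down)
β = atan2(4.0000,1.7320) = 66.5874°; ψ = atan2(-4.3301,0.5000) = -83.4136°
θ_1 = β − ψ = 150.0010°
θ_3 = φ − θ_1 − θ_2 = -30.0006° (wrapped to (-180°,180°])

150.001 -120.000 -30.001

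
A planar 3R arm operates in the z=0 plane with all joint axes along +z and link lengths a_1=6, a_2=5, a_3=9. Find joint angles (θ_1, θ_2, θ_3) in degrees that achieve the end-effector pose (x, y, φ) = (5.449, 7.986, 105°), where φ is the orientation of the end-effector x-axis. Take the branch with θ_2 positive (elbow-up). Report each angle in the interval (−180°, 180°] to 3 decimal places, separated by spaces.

wrist centre = target − a_3·(cos φ, sin φ) = (7.7784, -0.7073)
cos θ_2 = (61.0034−6²−5²)/(2·6·5) = 0.0001; θ_2 = 89.9968° (elbow-up)
β = atan2(-0.7073,7.7784) = -5.1959°; ψ = atan2(5.0000,6.0003) = 39.8042°
θ_1 = β − ψ = -45.0002°
θ_3 = φ − θ_1 − θ_2 = 60.0034° (wrapped to (-180°,180°])

-45.000 89.997 60.003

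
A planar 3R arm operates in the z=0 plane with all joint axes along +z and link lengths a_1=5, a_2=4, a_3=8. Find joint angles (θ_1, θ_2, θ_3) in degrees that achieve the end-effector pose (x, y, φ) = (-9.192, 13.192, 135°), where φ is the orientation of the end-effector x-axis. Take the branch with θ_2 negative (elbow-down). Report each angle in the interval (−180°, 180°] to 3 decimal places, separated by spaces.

135.006 -45.017 45.011

wrist centre = target − a_3·(cos φ, sin φ) = (-3.5351, 7.5351)
cos θ_2 = (69.2757−5²−4²)/(2·5·4) = 0.7069; θ_2 = -45.0174° (elbow-down)
β = atan2(7.5351,-3.5351) = 115.1338°; ψ = atan2(-2.8293,7.8276) = -19.8725°
θ_1 = β − ψ = 135.0063°
θ_3 = φ − θ_1 − θ_2 = 45.0111° (wrapped to (-180°,180°])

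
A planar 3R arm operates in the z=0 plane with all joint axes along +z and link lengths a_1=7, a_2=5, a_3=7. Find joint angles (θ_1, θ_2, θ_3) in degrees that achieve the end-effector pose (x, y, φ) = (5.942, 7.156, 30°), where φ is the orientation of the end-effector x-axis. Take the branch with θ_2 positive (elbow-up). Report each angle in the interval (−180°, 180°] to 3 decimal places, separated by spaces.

48.763 149.996 -168.759

wrist centre = target − a_3·(cos φ, sin φ) = (-0.1202, 3.6560)
cos θ_2 = (13.3808−7²−5²)/(2·7·5) = -0.8660; θ_2 = 149.9958° (elbow-up)
β = atan2(3.6560,-0.1202) = 91.8827°; ψ = atan2(2.5003,2.6701) = 43.1197°
θ_1 = β − ψ = 48.7630°
θ_3 = φ − θ_1 − θ_2 = -168.7588° (wrapped to (-180°,180°])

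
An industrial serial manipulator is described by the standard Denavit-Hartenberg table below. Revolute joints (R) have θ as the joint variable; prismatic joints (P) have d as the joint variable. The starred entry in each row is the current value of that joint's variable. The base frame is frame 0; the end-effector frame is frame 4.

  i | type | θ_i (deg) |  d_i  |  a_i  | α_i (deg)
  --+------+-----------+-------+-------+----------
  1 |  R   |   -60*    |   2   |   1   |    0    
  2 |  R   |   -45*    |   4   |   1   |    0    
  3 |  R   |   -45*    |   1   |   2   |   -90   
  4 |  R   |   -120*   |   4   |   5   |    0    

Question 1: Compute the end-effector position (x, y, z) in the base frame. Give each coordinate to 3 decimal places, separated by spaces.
after link 1: o_1 = (0.5000, -0.8660, 2.0000)
after link 2: o_2 = (0.2412, -1.8320, 6.0000)
after link 3: o_3 = (-1.4909, -2.8320, 7.0000)
after link 4: o_4 = (2.6742, -5.0461, 11.3301)

2.674 -5.046 11.330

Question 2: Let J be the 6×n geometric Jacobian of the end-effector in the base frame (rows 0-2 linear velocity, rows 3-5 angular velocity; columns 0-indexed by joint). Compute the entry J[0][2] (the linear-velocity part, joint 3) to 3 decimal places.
axis z_2 = (0.0000,0.0000,1.0000); lever o_n−o_2 = (2.4330,-3.2141,5.3301)
cross product → J_v[:, 2] = (3.2141,2.4330,-0.0000)
J_ω[:, 2] = z_2
entry J[0][2] = 3.2141

3.214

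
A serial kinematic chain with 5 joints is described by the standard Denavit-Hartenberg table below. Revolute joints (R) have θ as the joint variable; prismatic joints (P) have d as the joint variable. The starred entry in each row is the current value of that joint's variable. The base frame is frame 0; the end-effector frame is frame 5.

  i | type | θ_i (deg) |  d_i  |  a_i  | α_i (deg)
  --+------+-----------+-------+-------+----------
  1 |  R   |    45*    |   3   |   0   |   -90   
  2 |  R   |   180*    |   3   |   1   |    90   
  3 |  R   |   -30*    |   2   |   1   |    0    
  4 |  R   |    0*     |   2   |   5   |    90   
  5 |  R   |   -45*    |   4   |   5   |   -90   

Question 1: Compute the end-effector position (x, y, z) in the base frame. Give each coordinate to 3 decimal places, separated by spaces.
after link 1: o_1 = (0.0000, 0.0000, 3.0000)
after link 2: o_2 = (-2.8284, 1.4142, 3.0000)
after link 3: o_3 = (-3.0872, 0.4483, 1.0000)
after link 4: o_4 = (-4.3813, -4.3813, -1.0000)
after link 5: o_5 = (-1.4327, -8.8317, 2.5355)

-1.433 -8.832 2.536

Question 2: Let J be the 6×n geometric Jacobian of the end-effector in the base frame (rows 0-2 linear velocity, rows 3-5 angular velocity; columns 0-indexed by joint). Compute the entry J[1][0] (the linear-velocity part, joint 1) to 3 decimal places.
axis z_0 = ẑ; lever o_n−o_0 = (-1.4327,-8.8317,2.5355)
cross product → J_v[:, 0] = (8.8317,-1.4327,0.0000)
J_ω[:, 0] = z_0
entry J[1][0] = -1.4327

-1.433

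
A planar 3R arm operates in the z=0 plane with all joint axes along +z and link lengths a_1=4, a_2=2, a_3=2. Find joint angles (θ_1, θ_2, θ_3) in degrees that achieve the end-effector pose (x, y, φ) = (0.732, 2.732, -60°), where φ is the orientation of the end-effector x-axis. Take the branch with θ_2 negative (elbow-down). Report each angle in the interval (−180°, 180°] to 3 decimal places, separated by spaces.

120.001 -90.002 -89.999

wrist centre = target − a_3·(cos φ, sin φ) = (-0.2680, 4.4641)
cos θ_2 = (19.9996−4²−2²)/(2·4·2) = -0.0000; θ_2 = -90.0015° (elbow-down)
β = atan2(4.4641,-0.2680) = 93.4356°; ψ = atan2(-2.0000,3.9999) = -26.5654°
θ_1 = β − ψ = 120.0010°
θ_3 = φ − θ_1 − θ_2 = -89.9995° (wrapped to (-180°,180°])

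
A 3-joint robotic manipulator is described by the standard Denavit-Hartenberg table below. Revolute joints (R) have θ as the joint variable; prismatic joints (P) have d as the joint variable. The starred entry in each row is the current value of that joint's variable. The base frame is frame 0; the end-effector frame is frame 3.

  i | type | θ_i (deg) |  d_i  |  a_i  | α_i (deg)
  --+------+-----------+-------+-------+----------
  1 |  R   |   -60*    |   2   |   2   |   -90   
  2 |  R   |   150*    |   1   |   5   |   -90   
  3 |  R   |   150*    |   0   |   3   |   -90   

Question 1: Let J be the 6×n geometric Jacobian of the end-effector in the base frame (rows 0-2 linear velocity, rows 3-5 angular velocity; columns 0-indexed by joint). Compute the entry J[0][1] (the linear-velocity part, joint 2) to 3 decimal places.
-0.600

axis z_1 = (0.8660,0.5000,0.0000); lever o_n−o_1 = (-1.4731,1.5514,-1.2010)
cross product → J_v[:, 1] = (-0.6005,1.0401,2.0801)
J_ω[:, 1] = z_1
entry J[0][1] = -0.6005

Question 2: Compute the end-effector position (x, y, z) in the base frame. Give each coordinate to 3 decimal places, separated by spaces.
after link 1: o_1 = (1.0000, -1.7321, 2.0000)
after link 2: o_2 = (-0.2990, 2.5179, -0.5000)
after link 3: o_3 = (-0.4731, -0.1806, 0.7990)

-0.473 -0.181 0.799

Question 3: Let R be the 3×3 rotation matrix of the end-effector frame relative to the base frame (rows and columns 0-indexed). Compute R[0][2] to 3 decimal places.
0.967

End-effector z-axis (col 2 of R) = (0.9665,0.0580,0.2500)
R[0][2] = 0.9665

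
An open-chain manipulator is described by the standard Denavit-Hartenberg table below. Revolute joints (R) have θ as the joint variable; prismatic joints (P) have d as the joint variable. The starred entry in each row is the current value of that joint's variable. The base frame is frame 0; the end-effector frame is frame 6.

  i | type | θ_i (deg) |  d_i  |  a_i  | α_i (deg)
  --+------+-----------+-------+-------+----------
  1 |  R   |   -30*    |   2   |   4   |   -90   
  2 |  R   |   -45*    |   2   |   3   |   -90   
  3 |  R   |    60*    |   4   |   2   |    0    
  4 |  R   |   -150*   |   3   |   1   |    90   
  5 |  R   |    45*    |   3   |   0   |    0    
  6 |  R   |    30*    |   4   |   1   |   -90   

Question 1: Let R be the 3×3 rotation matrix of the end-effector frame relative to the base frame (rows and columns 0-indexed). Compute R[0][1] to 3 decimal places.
0.612

End-effector y-axis (col 1 of R) = (0.6124,-0.3536,0.7071)
R[0][1] = 0.6124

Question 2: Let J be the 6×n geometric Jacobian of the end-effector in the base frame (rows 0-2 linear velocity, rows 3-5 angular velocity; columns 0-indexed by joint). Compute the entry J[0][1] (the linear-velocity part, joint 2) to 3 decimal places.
axis z_1 = (0.5000,0.8660,0.0000); lever o_n−o_1 = (3.8044,-0.4335,-7.7541)
cross product → J_v[:, 1] = (-6.7152,3.8770,-3.5114)
J_ω[:, 1] = z_1
entry J[0][1] = -6.7152

-6.715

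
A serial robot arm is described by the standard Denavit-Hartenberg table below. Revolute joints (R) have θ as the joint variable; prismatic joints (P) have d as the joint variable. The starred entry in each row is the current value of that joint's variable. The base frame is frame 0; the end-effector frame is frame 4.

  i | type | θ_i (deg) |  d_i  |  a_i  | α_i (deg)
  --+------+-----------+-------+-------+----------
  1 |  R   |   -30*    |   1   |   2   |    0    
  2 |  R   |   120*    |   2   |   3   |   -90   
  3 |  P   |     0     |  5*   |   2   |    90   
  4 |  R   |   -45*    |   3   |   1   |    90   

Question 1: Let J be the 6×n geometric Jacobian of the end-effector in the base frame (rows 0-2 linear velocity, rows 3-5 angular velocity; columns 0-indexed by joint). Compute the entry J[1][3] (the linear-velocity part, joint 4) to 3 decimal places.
axis z_3 = (-0.0000,0.0000,1.0000); lever o_n−o_3 = (0.7071,0.7071,3.0000)
cross product → J_v[:, 3] = (-0.7071,0.7071,-0.0000)
J_ω[:, 3] = z_3
entry J[1][3] = 0.7071

0.707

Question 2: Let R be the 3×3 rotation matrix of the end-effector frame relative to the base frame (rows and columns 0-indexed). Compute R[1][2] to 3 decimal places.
-0.707

End-effector z-axis (col 2 of R) = (0.7071,-0.7071,0.0000)
R[1][2] = -0.7071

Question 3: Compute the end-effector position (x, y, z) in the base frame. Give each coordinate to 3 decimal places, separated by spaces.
-2.561 4.707 6.000

after link 1: o_1 = (1.7321, -1.0000, 1.0000)
after link 2: o_2 = (1.7321, 2.0000, 3.0000)
after link 3: o_3 = (-3.2679, 4.0000, 3.0000)
after link 4: o_4 = (-2.5608, 4.7071, 6.0000)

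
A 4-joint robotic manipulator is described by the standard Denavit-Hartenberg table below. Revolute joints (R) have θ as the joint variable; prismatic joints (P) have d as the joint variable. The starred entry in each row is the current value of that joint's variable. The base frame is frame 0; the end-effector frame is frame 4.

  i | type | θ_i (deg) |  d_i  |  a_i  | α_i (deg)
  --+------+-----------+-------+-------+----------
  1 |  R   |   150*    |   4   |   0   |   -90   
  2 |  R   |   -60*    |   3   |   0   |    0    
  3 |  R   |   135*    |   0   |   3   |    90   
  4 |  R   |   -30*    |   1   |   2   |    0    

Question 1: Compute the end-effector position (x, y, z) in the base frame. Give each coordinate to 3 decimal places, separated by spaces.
-2.897 -0.637 -0.312

after link 1: o_1 = (0.0000, 0.0000, 4.0000)
after link 2: o_2 = (-1.5000, -2.5981, 4.0000)
after link 3: o_3 = (-2.1724, -2.2098, 1.1022)
after link 4: o_4 = (-2.8972, -0.6367, -0.3120)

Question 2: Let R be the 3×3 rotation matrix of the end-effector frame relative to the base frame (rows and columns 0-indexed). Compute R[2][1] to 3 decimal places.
-0.483

End-effector y-axis (col 1 of R) = (-0.5451,-0.6853,-0.4830)
R[2][1] = -0.4830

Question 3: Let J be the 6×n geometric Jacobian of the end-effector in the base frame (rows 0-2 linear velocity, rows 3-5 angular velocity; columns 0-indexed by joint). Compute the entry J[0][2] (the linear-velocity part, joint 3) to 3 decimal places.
3.734

axis z_2 = (-0.5000,-0.8660,0.0000); lever o_n−o_2 = (-1.3972,1.9614,-4.3120)
cross product → J_v[:, 2] = (3.7343,-2.1560,-2.1907)
J_ω[:, 2] = z_2
entry J[0][2] = 3.7343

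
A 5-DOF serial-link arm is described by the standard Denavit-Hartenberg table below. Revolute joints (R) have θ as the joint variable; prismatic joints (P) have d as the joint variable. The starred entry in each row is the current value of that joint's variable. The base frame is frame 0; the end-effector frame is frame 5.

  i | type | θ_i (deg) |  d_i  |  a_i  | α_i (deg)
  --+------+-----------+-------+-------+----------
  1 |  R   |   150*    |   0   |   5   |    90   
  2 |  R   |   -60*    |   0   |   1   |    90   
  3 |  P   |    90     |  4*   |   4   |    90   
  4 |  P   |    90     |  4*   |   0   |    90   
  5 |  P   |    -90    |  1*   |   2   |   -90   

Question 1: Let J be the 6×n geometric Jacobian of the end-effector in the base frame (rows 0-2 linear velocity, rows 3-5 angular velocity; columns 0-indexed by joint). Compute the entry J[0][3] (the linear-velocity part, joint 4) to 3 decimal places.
-0.433

prismatic axis z_3 = (-0.4330,0.2500,-0.8660)
J_v[:, 3] = z_3; J_ω[:, 3] = (0,0,0)
entry J[0][3] = -0.4330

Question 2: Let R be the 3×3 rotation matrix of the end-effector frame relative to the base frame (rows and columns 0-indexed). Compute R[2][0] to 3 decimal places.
0.866

End-effector x-axis (col 0 of R) = (0.4330,-0.2500,0.8660)
R[2][0] = 0.8660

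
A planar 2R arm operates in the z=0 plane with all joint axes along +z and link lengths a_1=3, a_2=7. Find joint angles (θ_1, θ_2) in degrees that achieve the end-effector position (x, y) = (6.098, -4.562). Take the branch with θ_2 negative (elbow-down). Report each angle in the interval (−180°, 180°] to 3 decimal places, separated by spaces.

30.004 -90.003

cos θ_2 = (57.9974−3²−7²)/(2·3·7) = -0.0001; θ_2 = -90.0035° (elbow-down)
β = atan2(-4.5620,6.0980) = -36.8007°; ψ = atan2(-7.0000,2.9996) = -66.8044°
θ_1 = β − ψ = 30.0037°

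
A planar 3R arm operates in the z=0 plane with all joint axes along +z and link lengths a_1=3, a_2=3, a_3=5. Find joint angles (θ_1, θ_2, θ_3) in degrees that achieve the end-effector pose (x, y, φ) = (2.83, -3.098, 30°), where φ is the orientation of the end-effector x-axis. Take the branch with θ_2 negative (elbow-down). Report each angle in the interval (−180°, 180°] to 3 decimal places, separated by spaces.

wrist centre = target − a_3·(cos φ, sin φ) = (-1.5001, -5.5980)
cos θ_2 = (33.5880−3²−3²)/(2·3·3) = 0.8660; θ_2 = -30.0030° (elbow-down)
β = atan2(-5.5980,-1.5001) = -105.0014°; ψ = atan2(-1.5001,5.5980) = -15.0015°
θ_1 = β − ψ = -89.9999°
θ_3 = φ − θ_1 − θ_2 = 150.0029° (wrapped to (-180°,180°])

-90.000 -30.003 150.003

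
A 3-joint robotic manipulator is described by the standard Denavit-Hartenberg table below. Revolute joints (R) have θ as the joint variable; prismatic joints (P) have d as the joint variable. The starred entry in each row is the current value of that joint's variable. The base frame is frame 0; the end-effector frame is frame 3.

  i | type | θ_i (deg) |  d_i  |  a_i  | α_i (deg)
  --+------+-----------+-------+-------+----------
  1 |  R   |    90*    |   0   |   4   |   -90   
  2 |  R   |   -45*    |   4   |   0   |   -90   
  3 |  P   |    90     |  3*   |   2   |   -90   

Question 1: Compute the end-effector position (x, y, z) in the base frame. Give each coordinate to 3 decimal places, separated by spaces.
after link 1: o_1 = (0.0000, 4.0000, 0.0000)
after link 2: o_2 = (-4.0000, 4.0000, 0.0000)
after link 3: o_3 = (-2.0000, 6.1213, -2.1213)

-2.000 6.121 -2.121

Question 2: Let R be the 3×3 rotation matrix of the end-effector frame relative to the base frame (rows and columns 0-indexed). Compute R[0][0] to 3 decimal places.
End-effector x-axis (col 0 of R) = (1.0000,0.0000,-0.0000)
R[0][0] = 1.0000

1.000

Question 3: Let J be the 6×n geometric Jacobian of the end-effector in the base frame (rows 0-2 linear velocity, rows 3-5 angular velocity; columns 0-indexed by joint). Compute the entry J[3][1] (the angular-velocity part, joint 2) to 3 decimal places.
-1.000

axis z_1 = (-1.0000,0.0000,0.0000); lever o_n−o_1 = (-2.0000,2.1213,-2.1213)
cross product → J_v[:, 1] = (-0.0000,-2.1213,-2.1213)
J_ω[:, 1] = z_1
entry J[3][1] = -1.0000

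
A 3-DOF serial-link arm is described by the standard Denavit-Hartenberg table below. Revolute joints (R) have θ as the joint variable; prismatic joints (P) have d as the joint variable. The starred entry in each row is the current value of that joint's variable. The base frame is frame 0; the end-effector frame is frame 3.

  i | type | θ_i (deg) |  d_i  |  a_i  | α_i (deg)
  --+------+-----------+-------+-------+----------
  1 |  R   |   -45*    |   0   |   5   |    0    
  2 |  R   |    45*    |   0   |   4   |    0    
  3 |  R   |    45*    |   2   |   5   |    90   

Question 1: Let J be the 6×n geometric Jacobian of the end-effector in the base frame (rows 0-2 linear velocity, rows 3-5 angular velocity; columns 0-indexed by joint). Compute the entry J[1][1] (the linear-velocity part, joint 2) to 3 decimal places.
axis z_1 = (0.0000,0.0000,1.0000); lever o_n−o_1 = (7.5355,3.5355,2.0000)
cross product → J_v[:, 1] = (-3.5355,7.5355,0.0000)
J_ω[:, 1] = z_1
entry J[1][1] = 7.5355

7.536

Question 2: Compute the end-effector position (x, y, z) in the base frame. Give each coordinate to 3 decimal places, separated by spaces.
after link 1: o_1 = (3.5355, -3.5355, 0.0000)
after link 2: o_2 = (7.5355, -3.5355, 0.0000)
after link 3: o_3 = (11.0711, 0.0000, 2.0000)

11.071 0.000 2.000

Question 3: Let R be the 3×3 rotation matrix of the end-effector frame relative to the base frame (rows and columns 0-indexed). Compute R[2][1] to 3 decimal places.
1.000

End-effector y-axis (col 1 of R) = (-0.0000,0.0000,1.0000)
R[2][1] = 1.0000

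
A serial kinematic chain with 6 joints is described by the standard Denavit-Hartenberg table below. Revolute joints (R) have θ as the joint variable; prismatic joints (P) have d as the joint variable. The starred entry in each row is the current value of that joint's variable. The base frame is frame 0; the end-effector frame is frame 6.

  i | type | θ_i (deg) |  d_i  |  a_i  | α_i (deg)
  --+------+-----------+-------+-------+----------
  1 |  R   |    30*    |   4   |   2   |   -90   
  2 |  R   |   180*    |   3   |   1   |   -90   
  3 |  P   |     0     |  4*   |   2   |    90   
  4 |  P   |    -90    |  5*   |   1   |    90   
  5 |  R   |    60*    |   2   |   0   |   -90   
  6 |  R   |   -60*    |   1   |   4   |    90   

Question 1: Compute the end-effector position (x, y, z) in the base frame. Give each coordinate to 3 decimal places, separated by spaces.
after link 1: o_1 = (1.7321, 1.0000, 4.0000)
after link 2: o_2 = (-0.6340, 3.0981, 4.0000)
after link 3: o_3 = (-2.3660, 2.0981, 8.0000)
after link 4: o_4 = (-4.8660, 6.4282, 7.0000)
after link 5: o_5 = (-3.1340, 7.4282, 7.0000)
after link 6: o_6 = (-1.2500, 11.0933, 6.8660)

-1.250 11.093 6.866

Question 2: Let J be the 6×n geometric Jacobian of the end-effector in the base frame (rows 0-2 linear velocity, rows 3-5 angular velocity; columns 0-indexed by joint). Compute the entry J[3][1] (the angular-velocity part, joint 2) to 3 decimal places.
axis z_1 = (-0.5000,0.8660,0.0000); lever o_n−o_1 = (-2.9821,10.0933,2.8660)
cross product → J_v[:, 1] = (2.4821,1.4330,-2.4641)
J_ω[:, 1] = z_1
entry J[3][1] = -0.5000

-0.500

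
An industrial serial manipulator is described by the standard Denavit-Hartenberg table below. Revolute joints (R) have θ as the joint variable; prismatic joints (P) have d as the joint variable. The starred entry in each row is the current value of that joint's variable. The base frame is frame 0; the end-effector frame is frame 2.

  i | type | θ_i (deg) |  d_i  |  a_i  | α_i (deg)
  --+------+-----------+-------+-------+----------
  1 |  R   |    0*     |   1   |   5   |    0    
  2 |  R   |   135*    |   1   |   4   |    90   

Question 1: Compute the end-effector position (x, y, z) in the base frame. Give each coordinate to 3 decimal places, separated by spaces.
after link 1: o_1 = (5.0000, 0.0000, 1.0000)
after link 2: o_2 = (2.1716, 2.8284, 2.0000)

2.172 2.828 2.000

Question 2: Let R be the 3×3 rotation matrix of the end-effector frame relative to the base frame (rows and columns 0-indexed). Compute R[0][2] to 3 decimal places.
End-effector z-axis (col 2 of R) = (0.7071,0.7071,0.0000)
R[0][2] = 0.7071

0.707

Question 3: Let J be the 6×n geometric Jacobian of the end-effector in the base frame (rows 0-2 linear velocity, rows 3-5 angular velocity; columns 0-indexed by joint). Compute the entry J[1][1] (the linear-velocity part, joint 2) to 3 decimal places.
axis z_1 = (0.0000,0.0000,1.0000); lever o_n−o_1 = (-2.8284,2.8284,1.0000)
cross product → J_v[:, 1] = (-2.8284,-2.8284,0.0000)
J_ω[:, 1] = z_1
entry J[1][1] = -2.8284

-2.828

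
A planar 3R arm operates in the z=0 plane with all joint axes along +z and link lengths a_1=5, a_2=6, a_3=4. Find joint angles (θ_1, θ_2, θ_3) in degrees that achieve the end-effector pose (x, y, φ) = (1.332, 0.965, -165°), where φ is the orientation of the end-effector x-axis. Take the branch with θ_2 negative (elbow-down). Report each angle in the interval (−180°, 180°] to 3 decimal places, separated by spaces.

90.007 -120.004 -135.003

wrist centre = target − a_3·(cos φ, sin φ) = (5.1957, 2.0003)
cos θ_2 = (30.9964−5²−6²)/(2·5·6) = -0.5001; θ_2 = -120.0039° (elbow-down)
β = atan2(2.0003,5.1957) = 21.0560°; ψ = atan2(-5.1959,1.9996) = -68.9509°
θ_1 = β − ψ = 90.0070°
θ_3 = φ − θ_1 − θ_2 = -135.0030° (wrapped to (-180°,180°])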